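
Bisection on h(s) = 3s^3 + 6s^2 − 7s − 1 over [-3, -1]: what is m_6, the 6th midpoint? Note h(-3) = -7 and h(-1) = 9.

s = -2 gives h = 13, positive; keep [-3, -2]
s = -2.5 gives h = 7.125, positive; keep [-3, -2.5]
s = -2.75 gives h = 1.234375, positive; keep [-3, -2.75]
s = -2.875 gives h = -2.5723, negative; keep [-2.875, -2.75]
s = -2.8125 gives h = -0.5935, negative; keep [-2.8125, -2.75]
s = -2.78125 gives h = 0.339, positive; keep [-2.8125, -2.78125]

-2.78125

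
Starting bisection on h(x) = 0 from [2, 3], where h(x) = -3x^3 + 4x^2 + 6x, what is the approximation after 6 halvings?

x = 2.5 gives h = -6.875, negative; keep [2, 2.5]
x = 2.25 gives h = -0.421875, negative; keep [2, 2.25]
x = 2.125 gives h = 2.025391, positive; keep [2.125, 2.25]
x = 2.1875 gives h = 0.863, positive; keep [2.1875, 2.25]
x = 2.21875 gives h = 0.2362, positive; keep [2.21875, 2.25]
x = 2.234375 gives h = -0.0889, negative; keep [2.21875, 2.234375]

2.234375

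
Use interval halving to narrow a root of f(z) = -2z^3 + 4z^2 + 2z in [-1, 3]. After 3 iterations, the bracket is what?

[2, 2.5]

f(1) = 4 > 0, so the root lies in [1, 3]
f(2) = 4 > 0, so the root lies in [2, 3]
f(2.5) = -1.25 < 0, so the root lies in [2, 2.5]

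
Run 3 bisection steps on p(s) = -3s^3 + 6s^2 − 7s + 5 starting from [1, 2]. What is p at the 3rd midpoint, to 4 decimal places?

0.4473

m = 1.5, p(m) = -2.125 (−); new bracket [1, 1.5]
m = 1.25, p(m) = -0.234375 (−); new bracket [1, 1.25]
m = 1.125, p(m) = 0.447266 (+); new bracket [1.125, 1.25]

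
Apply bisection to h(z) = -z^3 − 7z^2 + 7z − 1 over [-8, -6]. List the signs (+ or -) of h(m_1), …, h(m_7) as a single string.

----++-

m = -7, h(m) = -50 (−); new bracket [-8, -7]
m = -7.5, h(m) = -25.375 (−); new bracket [-8, -7.5]
m = -7.75, h(m) = -10.203125 (−); new bracket [-8, -7.75]
m = -7.875, h(m) = -1.8613 (−); new bracket [-8, -7.875]
m = -7.9375, h(m) = 2.5037 (+); new bracket [-7.9375, -7.875]
m = -7.90625, h(m) = 0.3048 (+); new bracket [-7.90625, -7.875]
m = -7.890625, h(m) = -0.7823 (−); new bracket [-7.90625, -7.890625]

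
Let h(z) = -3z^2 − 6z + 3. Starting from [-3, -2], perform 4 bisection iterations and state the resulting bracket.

z = -2.5 gives h = -0.75, negative; keep [-2.5, -2]
z = -2.25 gives h = 1.3125, positive; keep [-2.5, -2.25]
z = -2.375 gives h = 0.328125, positive; keep [-2.5, -2.375]
z = -2.4375 gives h = -0.1992, negative; keep [-2.4375, -2.375]

[-2.4375, -2.375]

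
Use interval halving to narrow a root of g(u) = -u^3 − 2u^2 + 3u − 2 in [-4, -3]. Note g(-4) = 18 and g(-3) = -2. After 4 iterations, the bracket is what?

[-3.1875, -3.125]

u = -3.5 gives g = 5.875, positive; keep [-3.5, -3]
u = -3.25 gives g = 1.453125, positive; keep [-3.25, -3]
u = -3.125 gives g = -0.388672, negative; keep [-3.25, -3.125]
u = -3.1875 gives g = 0.5027, positive; keep [-3.1875, -3.125]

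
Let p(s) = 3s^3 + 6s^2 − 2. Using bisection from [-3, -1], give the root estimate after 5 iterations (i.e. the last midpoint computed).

p(-2) = -2 < 0, so the root lies in [-2, -1]
p(-1.5) = 1.375 > 0, so the root lies in [-2, -1.5]
p(-1.75) = 0.296875 > 0, so the root lies in [-2, -1.75]
p(-1.875) = -0.6816 < 0, so the root lies in [-1.875, -1.75]
p(-1.8125) = -0.1521 < 0, so the root lies in [-1.8125, -1.75]

-1.8125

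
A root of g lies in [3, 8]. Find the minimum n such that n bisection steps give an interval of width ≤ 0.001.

Width after n steps is 5/2^n. Need 2^n ≥ 5/0.001 = 5000.
2^12 = 4096 < 5000 ≤ 2^13 = 8192, so n = 13.

13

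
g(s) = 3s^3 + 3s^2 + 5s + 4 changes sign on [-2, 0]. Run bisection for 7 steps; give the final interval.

[-0.875, -0.859375]

g(-1) = -1 < 0, so the root lies in [-1, 0]
g(-0.5) = 1.875 > 0, so the root lies in [-1, -0.5]
g(-0.75) = 0.671875 > 0, so the root lies in [-1, -0.75]
g(-0.875) = -0.0879 < 0, so the root lies in [-0.875, -0.75]
g(-0.8125) = 0.3088 > 0, so the root lies in [-0.875, -0.8125]
g(-0.84375) = 0.115 > 0, so the root lies in [-0.875, -0.84375]
g(-0.859375) = 0.0147 > 0, so the root lies in [-0.875, -0.859375]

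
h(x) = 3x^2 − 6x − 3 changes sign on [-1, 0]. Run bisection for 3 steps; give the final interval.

[-0.5, -0.375]

x = -0.5 gives h = 0.75, positive; keep [-0.5, 0]
x = -0.25 gives h = -1.3125, negative; keep [-0.5, -0.25]
x = -0.375 gives h = -0.328125, negative; keep [-0.5, -0.375]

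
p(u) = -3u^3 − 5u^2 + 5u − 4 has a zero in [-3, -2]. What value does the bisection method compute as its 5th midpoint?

-2.53125

u = -2.5 gives p = -0.875, negative; keep [-3, -2.5]
u = -2.75 gives p = 6.828125, positive; keep [-2.75, -2.5]
u = -2.625 gives p = 2.685547, positive; keep [-2.625, -2.5]
u = -2.5625 gives p = 0.8347, positive; keep [-2.5625, -2.5]
u = -2.53125 gives p = -0.0375, negative; keep [-2.5625, -2.53125]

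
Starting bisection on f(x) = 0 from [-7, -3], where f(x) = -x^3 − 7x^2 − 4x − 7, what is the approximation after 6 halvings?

x = -5 gives f = -37, negative; keep [-7, -5]
x = -6 gives f = -19, negative; keep [-7, -6]
x = -6.5 gives f = -2.125, negative; keep [-7, -6.5]
x = -6.75 gives f = 8.6094, positive; keep [-6.75, -6.5]
x = -6.625 gives f = 3.041, positive; keep [-6.625, -6.5]
x = -6.5625 gives f = 0.4084, positive; keep [-6.5625, -6.5]

-6.5625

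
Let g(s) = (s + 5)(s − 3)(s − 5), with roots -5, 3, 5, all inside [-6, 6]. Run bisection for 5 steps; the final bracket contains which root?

-5

midpoint 0: g = 75 > 0 → [-6, 0]
midpoint -3: g = 96 > 0 → [-6, -3]
midpoint -4.5: g = 35.625 > 0 → [-6, -4.5]
midpoint -5.25: g = -21.1406 < 0 → [-5.25, -4.5]
midpoint -4.875: g = 9.7207 > 0 → [-5.25, -4.875]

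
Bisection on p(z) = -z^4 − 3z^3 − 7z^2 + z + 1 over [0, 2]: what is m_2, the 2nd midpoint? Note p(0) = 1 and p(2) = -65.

0.5

p(1) = -9 < 0, so the root lies in [0, 1]
p(0.5) = -0.6875 < 0, so the root lies in [0, 0.5]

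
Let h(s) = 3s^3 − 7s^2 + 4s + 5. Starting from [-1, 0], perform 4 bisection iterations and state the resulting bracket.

midpoint -0.5: h = 0.875 > 0 → [-1, -0.5]
midpoint -0.75: h = -3.203125 < 0 → [-0.75, -0.5]
midpoint -0.625: h = -0.966797 < 0 → [-0.625, -0.5]
midpoint -0.5625: h = 0.0012 > 0 → [-0.625, -0.5625]

[-0.625, -0.5625]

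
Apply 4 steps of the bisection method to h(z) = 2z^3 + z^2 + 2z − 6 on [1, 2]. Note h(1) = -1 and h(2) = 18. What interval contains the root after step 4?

[1.0625, 1.125]

m = 1.5, h(m) = 6 (+); new bracket [1, 1.5]
m = 1.25, h(m) = 1.96875 (+); new bracket [1, 1.25]
m = 1.125, h(m) = 0.363281 (+); new bracket [1, 1.125]
m = 1.0625, h(m) = -0.3472 (−); new bracket [1.0625, 1.125]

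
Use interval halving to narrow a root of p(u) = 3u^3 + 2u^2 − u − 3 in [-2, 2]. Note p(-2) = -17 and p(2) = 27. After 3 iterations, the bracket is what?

[0.5, 1]

p(0) = -3 < 0, so the root lies in [0, 2]
p(1) = 1 > 0, so the root lies in [0, 1]
p(0.5) = -2.625 < 0, so the root lies in [0.5, 1]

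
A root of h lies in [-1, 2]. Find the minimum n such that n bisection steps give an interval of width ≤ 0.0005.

13

Width after n steps is 3/2^n. Need 2^n ≥ 3/0.0005 = 6000.
2^12 = 4096 < 6000 ≤ 2^13 = 8192, so n = 13.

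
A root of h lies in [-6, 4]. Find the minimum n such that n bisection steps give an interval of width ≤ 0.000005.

Width after n steps is 10/2^n. Need 2^n ≥ 10/0.000005 = 2000000.
2^20 = 1048576 < 2000000 ≤ 2^21 = 2097152, so n = 21.

21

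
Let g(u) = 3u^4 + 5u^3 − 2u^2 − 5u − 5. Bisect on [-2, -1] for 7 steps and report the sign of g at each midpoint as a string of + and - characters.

midpoint -1.5: g = -3.6875 < 0 → [-2, -1.5]
midpoint -1.75: g = -1.035156 < 0 → [-2, -1.75]
midpoint -1.875: g = 1.463623 > 0 → [-1.875, -1.75]
midpoint -1.8125: g = 0.0972 > 0 → [-1.8125, -1.75]
midpoint -1.78125: g = -0.4967 < 0 → [-1.8125, -1.78125]
midpoint -1.796875: g = -0.2069 < 0 → [-1.8125, -1.796875]
midpoint -1.8046875: g = -0.0566 < 0 → [-1.8125, -1.8046875]

--++---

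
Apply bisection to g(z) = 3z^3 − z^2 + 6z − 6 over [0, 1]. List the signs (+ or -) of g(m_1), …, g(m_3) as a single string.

--+

midpoint 0.5: g = -2.875 < 0 → [0.5, 1]
midpoint 0.75: g = -0.796875 < 0 → [0.75, 1]
midpoint 0.875: g = 0.494141 > 0 → [0.75, 0.875]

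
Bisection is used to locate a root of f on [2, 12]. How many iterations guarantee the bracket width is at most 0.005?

11

Width after n steps is 10/2^n. Need 2^n ≥ 10/0.005 = 2000.
2^10 = 1024 < 2000 ≤ 2^11 = 2048, so n = 11.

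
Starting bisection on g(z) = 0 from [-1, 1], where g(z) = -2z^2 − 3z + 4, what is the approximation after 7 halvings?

0.859375

m = 0, g(m) = 4 (+); new bracket [0, 1]
m = 0.5, g(m) = 2 (+); new bracket [0.5, 1]
m = 0.75, g(m) = 0.625 (+); new bracket [0.75, 1]
m = 0.875, g(m) = -0.1562 (−); new bracket [0.75, 0.875]
m = 0.8125, g(m) = 0.2422 (+); new bracket [0.8125, 0.875]
m = 0.84375, g(m) = 0.0449 (+); new bracket [0.84375, 0.875]
m = 0.859375, g(m) = -0.0552 (−); new bracket [0.84375, 0.859375]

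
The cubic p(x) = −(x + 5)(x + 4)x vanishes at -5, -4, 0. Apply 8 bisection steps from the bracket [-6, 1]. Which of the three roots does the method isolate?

x = -2.5 gives p = 9.375, positive; keep [-2.5, 1]
x = -0.75 gives p = 10.359375, positive; keep [-0.75, 1]
x = 0.125 gives p = -2.642578, negative; keep [-0.75, 0.125]
x = -0.3125 gives p = 5.4016, positive; keep [-0.3125, 0.125]
x = -0.09375 gives p = 1.7967, positive; keep [-0.09375, 0.125]
x = 0.015625 gives p = -0.3147, negative; keep [-0.09375, 0.015625]
x = -0.0390625 gives p = 0.7676, positive; keep [-0.0390625, 0.015625]
x = -0.01171875 gives p = 0.2331, positive; keep [-0.01171875, 0.015625]

0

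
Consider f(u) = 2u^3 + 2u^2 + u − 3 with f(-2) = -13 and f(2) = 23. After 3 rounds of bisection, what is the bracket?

[0.5, 1]

u = 0 gives f = -3, negative; keep [0, 2]
u = 1 gives f = 2, positive; keep [0, 1]
u = 0.5 gives f = -1.75, negative; keep [0.5, 1]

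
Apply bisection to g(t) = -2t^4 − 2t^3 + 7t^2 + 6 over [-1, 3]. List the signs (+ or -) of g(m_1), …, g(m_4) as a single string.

g(1) = 9 > 0, so the root lies in [1, 3]
g(2) = -14 < 0, so the root lies in [1, 2]
g(1.5) = 4.875 > 0, so the root lies in [1.5, 2]
g(1.75) = -2.0391 < 0, so the root lies in [1.5, 1.75]

+-+-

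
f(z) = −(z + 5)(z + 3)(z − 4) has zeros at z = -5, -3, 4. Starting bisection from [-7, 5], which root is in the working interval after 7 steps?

midpoint -1: f = 40 > 0 → [-1, 5]
midpoint 2: f = 70 > 0 → [2, 5]
midpoint 3.5: f = 27.625 > 0 → [3.5, 5]
midpoint 4.25: f = -16.7656 < 0 → [3.5, 4.25]
midpoint 3.875: f = 7.627 > 0 → [3.875, 4.25]
midpoint 4.0625: f = -4.0002 < 0 → [3.875, 4.0625]
midpoint 3.96875: f = 1.9532 > 0 → [3.96875, 4.0625]

4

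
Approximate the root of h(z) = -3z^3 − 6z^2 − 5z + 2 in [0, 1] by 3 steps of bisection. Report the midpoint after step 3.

midpoint 0.5: h = -2.375 < 0 → [0, 0.5]
midpoint 0.25: h = 0.328125 > 0 → [0.25, 0.5]
midpoint 0.375: h = -0.876953 < 0 → [0.25, 0.375]

0.375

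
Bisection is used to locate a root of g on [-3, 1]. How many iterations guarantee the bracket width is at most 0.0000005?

23

Width after n steps is 4/2^n. Need 2^n ≥ 4/0.0000005 = 8000000.
2^22 = 4194304 < 8000000 ≤ 2^23 = 8388608, so n = 23.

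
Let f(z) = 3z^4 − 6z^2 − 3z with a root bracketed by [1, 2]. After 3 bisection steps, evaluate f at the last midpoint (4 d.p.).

0.2000

z = 1.5 gives f = -2.8125, negative; keep [1.5, 2]
z = 1.75 gives f = 4.511719, positive; keep [1.5, 1.75]
z = 1.625 gives f = 0.199951, positive; keep [1.5, 1.625]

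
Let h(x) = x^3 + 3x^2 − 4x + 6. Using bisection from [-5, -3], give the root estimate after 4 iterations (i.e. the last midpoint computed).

-4.375

midpoint -4: h = 6 > 0 → [-5, -4]
midpoint -4.5: h = -6.375 < 0 → [-4.5, -4]
midpoint -4.25: h = 0.421875 > 0 → [-4.5, -4.25]
midpoint -4.375: h = -2.8184 < 0 → [-4.375, -4.25]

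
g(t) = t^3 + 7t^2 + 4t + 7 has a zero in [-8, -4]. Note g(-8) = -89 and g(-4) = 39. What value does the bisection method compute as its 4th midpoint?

t = -6 gives g = 19, positive; keep [-8, -6]
t = -7 gives g = -21, negative; keep [-7, -6]
t = -6.5 gives g = 2.125, positive; keep [-7, -6.5]
t = -6.75 gives g = -8.6094, negative; keep [-6.75, -6.5]

-6.75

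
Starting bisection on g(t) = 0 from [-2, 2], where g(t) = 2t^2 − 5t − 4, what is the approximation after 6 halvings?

-0.6875

midpoint 0: g = -4 < 0 → [-2, 0]
midpoint -1: g = 3 > 0 → [-1, 0]
midpoint -0.5: g = -1 < 0 → [-1, -0.5]
midpoint -0.75: g = 0.875 > 0 → [-0.75, -0.5]
midpoint -0.625: g = -0.0938 < 0 → [-0.75, -0.625]
midpoint -0.6875: g = 0.3828 > 0 → [-0.6875, -0.625]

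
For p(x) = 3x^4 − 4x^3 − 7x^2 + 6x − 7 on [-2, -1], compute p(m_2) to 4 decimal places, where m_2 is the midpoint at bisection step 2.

10.6367

x = -1.5 gives p = -3.0625, negative; keep [-2, -1.5]
x = -1.75 gives p = 10.636719, positive; keep [-1.75, -1.5]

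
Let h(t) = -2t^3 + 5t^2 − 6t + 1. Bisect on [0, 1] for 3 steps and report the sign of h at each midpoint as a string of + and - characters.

h(0.5) = -1 < 0, so the root lies in [0, 0.5]
h(0.25) = -0.21875 < 0, so the root lies in [0, 0.25]
h(0.125) = 0.324219 > 0, so the root lies in [0.125, 0.25]

--+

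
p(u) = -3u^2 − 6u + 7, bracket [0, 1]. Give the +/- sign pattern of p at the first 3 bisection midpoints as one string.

p(0.5) = 3.25 > 0, so the root lies in [0.5, 1]
p(0.75) = 0.8125 > 0, so the root lies in [0.75, 1]
p(0.875) = -0.546875 < 0, so the root lies in [0.75, 0.875]

++-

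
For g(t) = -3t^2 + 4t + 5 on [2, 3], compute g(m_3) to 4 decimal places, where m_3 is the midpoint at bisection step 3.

-0.0469

m = 2.5, g(m) = -3.75 (−); new bracket [2, 2.5]
m = 2.25, g(m) = -1.1875 (−); new bracket [2, 2.25]
m = 2.125, g(m) = -0.046875 (−); new bracket [2, 2.125]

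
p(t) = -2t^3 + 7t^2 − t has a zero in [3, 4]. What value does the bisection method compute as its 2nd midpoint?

3.25

m = 3.5, p(m) = -3.5 (−); new bracket [3, 3.5]
m = 3.25, p(m) = 2.03125 (+); new bracket [3.25, 3.5]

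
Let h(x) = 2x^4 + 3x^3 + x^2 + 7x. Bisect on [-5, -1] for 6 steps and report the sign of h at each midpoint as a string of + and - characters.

h(-3) = 69 > 0, so the root lies in [-3, -1]
h(-2) = -2 < 0, so the root lies in [-3, -2]
h(-2.5) = 20 > 0, so the root lies in [-2.5, -2]
h(-2.25) = 6.3984 > 0, so the root lies in [-2.25, -2]
h(-2.125) = 1.6353 > 0, so the root lies in [-2.125, -2]
h(-2.0625) = -0.3132 < 0, so the root lies in [-2.125, -2.0625]

+-+++-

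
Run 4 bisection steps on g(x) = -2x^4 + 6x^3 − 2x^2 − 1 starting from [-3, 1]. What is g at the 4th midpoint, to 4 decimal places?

midpoint -1: g = -11 < 0 → [-1, 1]
midpoint 0: g = -1 < 0 → [0, 1]
midpoint 0.5: g = -0.875 < 0 → [0.5, 1]
midpoint 0.75: g = -0.2266 < 0 → [0.75, 1]

-0.2266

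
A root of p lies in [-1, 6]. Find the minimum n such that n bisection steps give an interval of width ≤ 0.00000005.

Width after n steps is 7/2^n. Need 2^n ≥ 7/0.00000005 = 140000000.
2^27 = 134217728 < 140000000 ≤ 2^28 = 268435456, so n = 28.

28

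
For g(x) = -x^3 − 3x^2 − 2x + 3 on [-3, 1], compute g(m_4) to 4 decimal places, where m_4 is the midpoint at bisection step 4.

m = -1, g(m) = 3 (+); new bracket [-1, 1]
m = 0, g(m) = 3 (+); new bracket [0, 1]
m = 0.5, g(m) = 1.125 (+); new bracket [0.5, 1]
m = 0.75, g(m) = -0.6094 (−); new bracket [0.5, 0.75]

-0.6094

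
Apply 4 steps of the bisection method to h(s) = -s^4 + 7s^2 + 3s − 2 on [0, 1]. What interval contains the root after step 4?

[0.3125, 0.375]

h(0.5) = 1.1875 > 0, so the root lies in [0, 0.5]
h(0.25) = -0.816406 < 0, so the root lies in [0.25, 0.5]
h(0.375) = 0.0896 > 0, so the root lies in [0.25, 0.375]
h(0.3125) = -0.3884 < 0, so the root lies in [0.3125, 0.375]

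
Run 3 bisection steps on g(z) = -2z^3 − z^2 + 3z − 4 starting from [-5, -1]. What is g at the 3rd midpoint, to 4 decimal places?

g(-3) = 32 > 0, so the root lies in [-3, -1]
g(-2) = 2 > 0, so the root lies in [-2, -1]
g(-1.5) = -4 < 0, so the root lies in [-2, -1.5]

-4.0000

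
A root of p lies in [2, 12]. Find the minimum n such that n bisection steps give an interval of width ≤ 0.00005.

Width after n steps is 10/2^n. Need 2^n ≥ 10/0.00005 = 200000.
2^17 = 131072 < 200000 ≤ 2^18 = 262144, so n = 18.

18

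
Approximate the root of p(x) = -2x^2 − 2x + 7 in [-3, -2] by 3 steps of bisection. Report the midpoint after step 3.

-2.375

m = -2.5, p(m) = -0.5 (−); new bracket [-2.5, -2]
m = -2.25, p(m) = 1.375 (+); new bracket [-2.5, -2.25]
m = -2.375, p(m) = 0.46875 (+); new bracket [-2.5, -2.375]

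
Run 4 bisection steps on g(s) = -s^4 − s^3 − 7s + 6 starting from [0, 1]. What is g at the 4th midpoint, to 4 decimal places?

-0.6597

s = 0.5 gives g = 2.3125, positive; keep [0.5, 1]
s = 0.75 gives g = 0.011719, positive; keep [0.75, 1]
s = 0.875 gives g = -1.381104, negative; keep [0.75, 0.875]
s = 0.8125 gives g = -0.6597, negative; keep [0.75, 0.8125]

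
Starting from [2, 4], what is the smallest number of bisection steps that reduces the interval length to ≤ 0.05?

6

Width after n steps is 2/2^n. Need 2^n ≥ 2/0.05 = 40.
2^5 = 32 < 40 ≤ 2^6 = 64, so n = 6.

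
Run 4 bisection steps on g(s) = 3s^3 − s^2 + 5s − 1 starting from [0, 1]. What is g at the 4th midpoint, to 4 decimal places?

g(0.5) = 1.625 > 0, so the root lies in [0, 0.5]
g(0.25) = 0.234375 > 0, so the root lies in [0, 0.25]
g(0.125) = -0.384766 < 0, so the root lies in [0.125, 0.25]
g(0.1875) = -0.0779 < 0, so the root lies in [0.1875, 0.25]

-0.0779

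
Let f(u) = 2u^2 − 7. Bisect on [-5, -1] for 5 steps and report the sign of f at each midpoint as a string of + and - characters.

midpoint -3: f = 11 > 0 → [-3, -1]
midpoint -2: f = 1 > 0 → [-2, -1]
midpoint -1.5: f = -2.5 < 0 → [-2, -1.5]
midpoint -1.75: f = -0.875 < 0 → [-2, -1.75]
midpoint -1.875: f = 0.0312 > 0 → [-1.875, -1.75]

++--+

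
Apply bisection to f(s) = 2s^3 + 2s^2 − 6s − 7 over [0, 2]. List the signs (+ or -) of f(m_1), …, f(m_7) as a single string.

---++-+

s = 1 gives f = -9, negative; keep [1, 2]
s = 1.5 gives f = -4.75, negative; keep [1.5, 2]
s = 1.75 gives f = -0.65625, negative; keep [1.75, 2]
s = 1.875 gives f = 1.9648, positive; keep [1.75, 1.875]
s = 1.8125 gives f = 0.604, positive; keep [1.75, 1.8125]
s = 1.78125 gives f = -0.0385, negative; keep [1.78125, 1.8125]
s = 1.796875 gives f = 0.2796, positive; keep [1.78125, 1.796875]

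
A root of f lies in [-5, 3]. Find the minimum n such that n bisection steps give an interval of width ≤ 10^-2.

Width after n steps is 8/2^n. Need 2^n ≥ 8/10^-2 = 800.
2^9 = 512 < 800 ≤ 2^10 = 1024, so n = 10.

10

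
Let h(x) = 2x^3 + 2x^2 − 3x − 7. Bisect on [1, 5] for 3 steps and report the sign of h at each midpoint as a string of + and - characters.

midpoint 3: h = 56 > 0 → [1, 3]
midpoint 2: h = 11 > 0 → [1, 2]
midpoint 1.5: h = -0.25 < 0 → [1.5, 2]

++-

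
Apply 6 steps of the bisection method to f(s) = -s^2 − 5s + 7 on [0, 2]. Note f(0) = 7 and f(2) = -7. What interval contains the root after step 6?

[1.125, 1.15625]

s = 1 gives f = 1, positive; keep [1, 2]
s = 1.5 gives f = -2.75, negative; keep [1, 1.5]
s = 1.25 gives f = -0.8125, negative; keep [1, 1.25]
s = 1.125 gives f = 0.1094, positive; keep [1.125, 1.25]
s = 1.1875 gives f = -0.3477, negative; keep [1.125, 1.1875]
s = 1.15625 gives f = -0.1182, negative; keep [1.125, 1.15625]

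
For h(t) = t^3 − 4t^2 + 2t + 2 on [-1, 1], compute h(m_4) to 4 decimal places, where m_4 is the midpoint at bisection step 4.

midpoint 0: h = 2 > 0 → [-1, 0]
midpoint -0.5: h = -0.125 < 0 → [-0.5, 0]
midpoint -0.25: h = 1.234375 > 0 → [-0.5, -0.25]
midpoint -0.375: h = 0.6348 > 0 → [-0.5, -0.375]

0.6348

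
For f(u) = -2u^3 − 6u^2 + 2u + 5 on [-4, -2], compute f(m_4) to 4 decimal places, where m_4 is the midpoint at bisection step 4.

1.1914

midpoint -3: f = -1 < 0 → [-4, -3]
midpoint -3.5: f = 10.25 > 0 → [-3.5, -3]
midpoint -3.25: f = 3.78125 > 0 → [-3.25, -3]
midpoint -3.125: f = 1.1914 > 0 → [-3.125, -3]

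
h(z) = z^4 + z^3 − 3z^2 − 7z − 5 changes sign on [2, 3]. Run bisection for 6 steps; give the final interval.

midpoint 2.5: h = 13.4375 > 0 → [2, 2.5]
midpoint 2.25: h = 1.082031 > 0 → [2, 2.25]
midpoint 2.125: h = -3.435303 < 0 → [2.125, 2.25]
midpoint 2.1875: h = -1.3027 < 0 → [2.1875, 2.25]
midpoint 2.21875: h = -0.1428 < 0 → [2.21875, 2.25]
midpoint 2.234375: h = 0.4614 > 0 → [2.21875, 2.234375]

[2.21875, 2.234375]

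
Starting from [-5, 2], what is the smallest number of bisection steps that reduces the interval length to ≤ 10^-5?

20

Width after n steps is 7/2^n. Need 2^n ≥ 7/10^-5 = 700000.
2^19 = 524288 < 700000 ≤ 2^20 = 1048576, so n = 20.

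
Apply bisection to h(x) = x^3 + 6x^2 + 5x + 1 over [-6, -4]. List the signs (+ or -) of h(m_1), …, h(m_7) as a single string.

+----++

m = -5, h(m) = 1 (+); new bracket [-6, -5]
m = -5.5, h(m) = -11.375 (−); new bracket [-5.5, -5]
m = -5.25, h(m) = -4.578125 (−); new bracket [-5.25, -5]
m = -5.125, h(m) = -1.6426 (−); new bracket [-5.125, -5]
m = -5.0625, h(m) = -0.2854 (−); new bracket [-5.0625, -5]
m = -5.03125, h(m) = 0.3662 (+); new bracket [-5.0625, -5.03125]
m = -5.046875, h(m) = 0.0426 (+); new bracket [-5.0625, -5.046875]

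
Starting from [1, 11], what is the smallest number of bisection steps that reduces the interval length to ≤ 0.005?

11

Width after n steps is 10/2^n. Need 2^n ≥ 10/0.005 = 2000.
2^10 = 1024 < 2000 ≤ 2^11 = 2048, so n = 11.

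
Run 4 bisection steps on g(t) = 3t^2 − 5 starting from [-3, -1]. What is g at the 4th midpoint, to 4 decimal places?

g(-2) = 7 > 0, so the root lies in [-2, -1]
g(-1.5) = 1.75 > 0, so the root lies in [-1.5, -1]
g(-1.25) = -0.3125 < 0, so the root lies in [-1.5, -1.25]
g(-1.375) = 0.6719 > 0, so the root lies in [-1.375, -1.25]

0.6719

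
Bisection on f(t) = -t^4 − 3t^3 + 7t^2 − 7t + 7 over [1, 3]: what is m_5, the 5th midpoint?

midpoint 2: f = -19 < 0 → [1, 2]
midpoint 1.5: f = -2.9375 < 0 → [1, 1.5]
midpoint 1.25: f = 0.886719 > 0 → [1.25, 1.5]
midpoint 1.375: f = -0.7639 < 0 → [1.25, 1.375]
midpoint 1.3125: f = 0.1206 > 0 → [1.3125, 1.375]

1.3125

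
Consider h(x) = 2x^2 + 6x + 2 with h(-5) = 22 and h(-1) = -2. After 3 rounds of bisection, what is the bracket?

[-3, -2.5]

midpoint -3: h = 2 > 0 → [-3, -1]
midpoint -2: h = -2 < 0 → [-3, -2]
midpoint -2.5: h = -0.5 < 0 → [-3, -2.5]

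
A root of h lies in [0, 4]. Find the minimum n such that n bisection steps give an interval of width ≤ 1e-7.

26

Width after n steps is 4/2^n. Need 2^n ≥ 4/1e-7 = 40000000.
2^25 = 33554432 < 40000000 ≤ 2^26 = 67108864, so n = 26.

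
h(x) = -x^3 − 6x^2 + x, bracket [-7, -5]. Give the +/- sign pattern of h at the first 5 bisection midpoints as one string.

x = -6 gives h = -6, negative; keep [-7, -6]
x = -6.5 gives h = 14.625, positive; keep [-6.5, -6]
x = -6.25 gives h = 3.515625, positive; keep [-6.25, -6]
x = -6.125 gives h = -1.4355, negative; keep [-6.25, -6.125]
x = -6.1875 gives h = 0.991, positive; keep [-6.1875, -6.125]

-++-+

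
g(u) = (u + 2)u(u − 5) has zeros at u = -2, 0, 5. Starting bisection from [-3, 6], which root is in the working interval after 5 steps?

m = 1.5, g(m) = -18.375 (−); new bracket [1.5, 6]
m = 3.75, g(m) = -26.953125 (−); new bracket [3.75, 6]
m = 4.875, g(m) = -4.189453 (−); new bracket [4.875, 6]
m = 5.4375, g(m) = 17.6931 (+); new bracket [4.875, 5.4375]
m = 5.15625, g(m) = 5.7655 (+); new bracket [4.875, 5.15625]

5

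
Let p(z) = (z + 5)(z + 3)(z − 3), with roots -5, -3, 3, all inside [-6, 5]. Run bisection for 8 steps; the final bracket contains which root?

midpoint -0.5: p = -39.375 < 0 → [-0.5, 5]
midpoint 2.25: p = -28.546875 < 0 → [2.25, 5]
midpoint 3.625: p = 35.712891 > 0 → [2.25, 3.625]
midpoint 2.9375: p = -2.9456 < 0 → [2.9375, 3.625]
midpoint 3.28125: p = 14.6297 > 0 → [2.9375, 3.28125]
midpoint 3.109375: p = 5.4188 > 0 → [2.9375, 3.109375]
midpoint 3.0234375: p = 1.1327 > 0 → [2.9375, 3.0234375]
midpoint 2.98046875: p = -0.9322 < 0 → [2.98046875, 3.0234375]

3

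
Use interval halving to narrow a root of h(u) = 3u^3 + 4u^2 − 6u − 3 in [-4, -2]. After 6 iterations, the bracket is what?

h(-3) = -30 < 0, so the root lies in [-3, -2]
h(-2.5) = -9.875 < 0, so the root lies in [-2.5, -2]
h(-2.25) = -3.421875 < 0, so the root lies in [-2.25, -2]
h(-2.125) = -0.9746 < 0, so the root lies in [-2.125, -2]
h(-2.0625) = 0.0696 > 0, so the root lies in [-2.125, -2.0625]
h(-2.09375) = -0.438 < 0, so the root lies in [-2.09375, -2.0625]

[-2.09375, -2.0625]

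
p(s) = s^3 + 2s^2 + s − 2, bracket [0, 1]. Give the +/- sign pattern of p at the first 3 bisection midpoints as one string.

s = 0.5 gives p = -0.875, negative; keep [0.5, 1]
s = 0.75 gives p = 0.296875, positive; keep [0.5, 0.75]
s = 0.625 gives p = -0.349609, negative; keep [0.625, 0.75]

-+-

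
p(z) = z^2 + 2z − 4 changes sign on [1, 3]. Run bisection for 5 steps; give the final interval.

[1.1875, 1.25]

p(2) = 4 > 0, so the root lies in [1, 2]
p(1.5) = 1.25 > 0, so the root lies in [1, 1.5]
p(1.25) = 0.0625 > 0, so the root lies in [1, 1.25]
p(1.125) = -0.4844 < 0, so the root lies in [1.125, 1.25]
p(1.1875) = -0.2148 < 0, so the root lies in [1.1875, 1.25]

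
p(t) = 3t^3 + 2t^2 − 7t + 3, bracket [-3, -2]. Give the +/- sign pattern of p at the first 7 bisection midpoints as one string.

midpoint -2.5: p = -13.875 < 0 → [-2.5, -2]
midpoint -2.25: p = -5.296875 < 0 → [-2.25, -2]
midpoint -2.125: p = -1.880859 < 0 → [-2.125, -2]
midpoint -2.0625: p = -0.3757 < 0 → [-2.0625, -2]
midpoint -2.03125: p = 0.328 > 0 → [-2.0625, -2.03125]
midpoint -2.046875: p = -0.0198 < 0 → [-2.046875, -2.03125]
midpoint -2.0390625: p = 0.1551 > 0 → [-2.046875, -2.0390625]

----+-+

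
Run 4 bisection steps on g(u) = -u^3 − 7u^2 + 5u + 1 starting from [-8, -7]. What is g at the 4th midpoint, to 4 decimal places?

3.1921

m = -7.5, g(m) = -8.375 (−); new bracket [-8, -7.5]
m = -7.75, g(m) = 7.296875 (+); new bracket [-7.75, -7.5]
m = -7.625, g(m) = -0.787109 (−); new bracket [-7.75, -7.625]
m = -7.6875, g(m) = 3.1921 (+); new bracket [-7.6875, -7.625]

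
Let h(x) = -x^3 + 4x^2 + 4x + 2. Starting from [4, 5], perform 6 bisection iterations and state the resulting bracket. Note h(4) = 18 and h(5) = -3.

x = 4.5 gives h = 9.875, positive; keep [4.5, 5]
x = 4.75 gives h = 4.078125, positive; keep [4.75, 5]
x = 4.875 gives h = 0.705078, positive; keep [4.875, 5]
x = 4.9375 gives h = -1.1052, negative; keep [4.875, 4.9375]
x = 4.90625 gives h = -0.1896, negative; keep [4.875, 4.90625]
x = 4.890625 gives h = 0.2603, positive; keep [4.890625, 4.90625]

[4.890625, 4.90625]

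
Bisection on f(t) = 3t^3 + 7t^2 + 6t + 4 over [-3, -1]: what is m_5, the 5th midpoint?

m = -2, f(m) = -4 (−); new bracket [-2, -1]
m = -1.5, f(m) = 0.625 (+); new bracket [-2, -1.5]
m = -1.75, f(m) = -1.140625 (−); new bracket [-1.75, -1.5]
m = -1.625, f(m) = -0.1387 (−); new bracket [-1.625, -1.5]
m = -1.5625, f(m) = 0.2708 (+); new bracket [-1.625, -1.5625]

-1.5625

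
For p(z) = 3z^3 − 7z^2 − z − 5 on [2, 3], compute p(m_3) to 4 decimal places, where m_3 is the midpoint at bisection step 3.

midpoint 2.5: p = -4.375 < 0 → [2.5, 3]
midpoint 2.75: p = 1.703125 > 0 → [2.5, 2.75]
midpoint 2.625: p = -1.595703 < 0 → [2.625, 2.75]

-1.5957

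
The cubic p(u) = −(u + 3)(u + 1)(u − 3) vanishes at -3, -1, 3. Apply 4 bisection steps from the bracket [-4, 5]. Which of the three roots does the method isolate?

midpoint 0.5: p = 13.125 > 0 → [0.5, 5]
midpoint 2.75: p = 5.390625 > 0 → [2.75, 5]
midpoint 3.875: p = -29.326172 < 0 → [2.75, 3.875]
midpoint 3.3125: p = -8.5071 < 0 → [2.75, 3.3125]

3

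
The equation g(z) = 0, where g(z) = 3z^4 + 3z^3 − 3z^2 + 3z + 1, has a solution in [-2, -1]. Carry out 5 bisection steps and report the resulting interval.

midpoint -1.5: g = -5.1875 < 0 → [-2, -1.5]
midpoint -1.75: g = -1.378906 < 0 → [-2, -1.75]
midpoint -1.875: g = 2.131592 > 0 → [-1.875, -1.75]
midpoint -1.8125: g = 0.2207 > 0 → [-1.8125, -1.75]
midpoint -1.78125: g = -0.6163 < 0 → [-1.8125, -1.78125]

[-1.8125, -1.78125]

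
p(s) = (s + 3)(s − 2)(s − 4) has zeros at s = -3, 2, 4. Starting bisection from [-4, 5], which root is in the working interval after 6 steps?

-3

midpoint 0.5: p = 18.375 > 0 → [-4, 0.5]
midpoint -1.75: p = 26.953125 > 0 → [-4, -1.75]
midpoint -2.875: p = 4.189453 > 0 → [-4, -2.875]
midpoint -3.4375: p = -17.6931 < 0 → [-3.4375, -2.875]
midpoint -3.15625: p = -5.7655 < 0 → [-3.15625, -2.875]
midpoint -3.015625: p = -0.5498 < 0 → [-3.015625, -2.875]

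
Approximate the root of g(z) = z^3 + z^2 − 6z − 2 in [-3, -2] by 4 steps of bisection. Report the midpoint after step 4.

g(-2.5) = 3.625 > 0, so the root lies in [-3, -2.5]
g(-2.75) = 1.265625 > 0, so the root lies in [-3, -2.75]
g(-2.875) = -0.248047 < 0, so the root lies in [-2.875, -2.75]
g(-2.8125) = 0.5378 > 0, so the root lies in [-2.875, -2.8125]

-2.8125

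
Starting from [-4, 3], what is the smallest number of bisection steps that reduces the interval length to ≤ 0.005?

11

Width after n steps is 7/2^n. Need 2^n ≥ 7/0.005 = 1400.
2^10 = 1024 < 1400 ≤ 2^11 = 2048, so n = 11.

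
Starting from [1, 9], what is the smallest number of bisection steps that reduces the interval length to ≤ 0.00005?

18

Width after n steps is 8/2^n. Need 2^n ≥ 8/0.00005 = 160000.
2^17 = 131072 < 160000 ≤ 2^18 = 262144, so n = 18.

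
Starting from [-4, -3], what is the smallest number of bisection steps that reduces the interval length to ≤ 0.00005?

Width after n steps is 1/2^n. Need 2^n ≥ 1/0.00005 = 20000.
2^14 = 16384 < 20000 ≤ 2^15 = 32768, so n = 15.

15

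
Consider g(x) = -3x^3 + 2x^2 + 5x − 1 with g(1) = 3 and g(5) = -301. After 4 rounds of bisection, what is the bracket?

g(3) = -49 < 0, so the root lies in [1, 3]
g(2) = -7 < 0, so the root lies in [1, 2]
g(1.5) = 0.875 > 0, so the root lies in [1.5, 2]
g(1.75) = -2.2031 < 0, so the root lies in [1.5, 1.75]

[1.5, 1.75]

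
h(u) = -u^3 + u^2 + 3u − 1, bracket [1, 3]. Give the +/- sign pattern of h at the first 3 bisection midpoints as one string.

u = 2 gives h = 1, positive; keep [2, 3]
u = 2.5 gives h = -2.875, negative; keep [2, 2.5]
u = 2.25 gives h = -0.578125, negative; keep [2, 2.25]

+--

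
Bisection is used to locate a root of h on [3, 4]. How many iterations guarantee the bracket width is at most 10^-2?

7

Width after n steps is 1/2^n. Need 2^n ≥ 1/10^-2 = 100.
2^6 = 64 < 100 ≤ 2^7 = 128, so n = 7.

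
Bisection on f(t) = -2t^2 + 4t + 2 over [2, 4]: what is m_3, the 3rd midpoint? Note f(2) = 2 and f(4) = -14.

midpoint 3: f = -4 < 0 → [2, 3]
midpoint 2.5: f = -0.5 < 0 → [2, 2.5]
midpoint 2.25: f = 0.875 > 0 → [2.25, 2.5]

2.25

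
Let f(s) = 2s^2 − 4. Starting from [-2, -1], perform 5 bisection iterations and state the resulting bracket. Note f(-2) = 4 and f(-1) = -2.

f(-1.5) = 0.5 > 0, so the root lies in [-1.5, -1]
f(-1.25) = -0.875 < 0, so the root lies in [-1.5, -1.25]
f(-1.375) = -0.21875 < 0, so the root lies in [-1.5, -1.375]
f(-1.4375) = 0.1328 > 0, so the root lies in [-1.4375, -1.375]
f(-1.40625) = -0.0449 < 0, so the root lies in [-1.4375, -1.40625]

[-1.4375, -1.40625]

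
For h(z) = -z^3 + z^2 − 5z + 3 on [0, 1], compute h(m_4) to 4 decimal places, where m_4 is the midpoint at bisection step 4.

midpoint 0.5: h = 0.625 > 0 → [0.5, 1]
midpoint 0.75: h = -0.609375 < 0 → [0.5, 0.75]
midpoint 0.625: h = 0.021484 > 0 → [0.625, 0.75]
midpoint 0.6875: h = -0.2898 < 0 → [0.625, 0.6875]

-0.2898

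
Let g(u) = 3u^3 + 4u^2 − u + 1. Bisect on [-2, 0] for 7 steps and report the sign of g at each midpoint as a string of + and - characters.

++-+--+

u = -1 gives g = 3, positive; keep [-2, -1]
u = -1.5 gives g = 1.375, positive; keep [-2, -1.5]
u = -1.75 gives g = -1.078125, negative; keep [-1.75, -1.5]
u = -1.625 gives g = 0.3145, positive; keep [-1.75, -1.625]
u = -1.6875 gives g = -0.3381, negative; keep [-1.6875, -1.625]
u = -1.65625 gives g = -0.0012, negative; keep [-1.65625, -1.625]
u = -1.640625 gives g = 0.1593, positive; keep [-1.65625, -1.640625]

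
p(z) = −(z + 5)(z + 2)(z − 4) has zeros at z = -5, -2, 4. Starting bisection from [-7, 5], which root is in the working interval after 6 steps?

4

z = -1 gives p = 20, positive; keep [-1, 5]
z = 2 gives p = 56, positive; keep [2, 5]
z = 3.5 gives p = 23.375, positive; keep [3.5, 5]
z = 4.25 gives p = -14.4531, negative; keep [3.5, 4.25]
z = 3.875 gives p = 6.5176, positive; keep [3.875, 4.25]
z = 4.0625 gives p = -3.4338, negative; keep [3.875, 4.0625]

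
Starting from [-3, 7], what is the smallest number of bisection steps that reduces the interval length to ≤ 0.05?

8

Width after n steps is 10/2^n. Need 2^n ≥ 10/0.05 = 200.
2^7 = 128 < 200 ≤ 2^8 = 256, so n = 8.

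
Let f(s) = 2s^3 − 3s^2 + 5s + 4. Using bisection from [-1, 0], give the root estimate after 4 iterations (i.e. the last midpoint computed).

f(-0.5) = 0.5 > 0, so the root lies in [-1, -0.5]
f(-0.75) = -2.28125 < 0, so the root lies in [-0.75, -0.5]
f(-0.625) = -0.785156 < 0, so the root lies in [-0.625, -0.5]
f(-0.5625) = -0.1177 < 0, so the root lies in [-0.5625, -0.5]

-0.5625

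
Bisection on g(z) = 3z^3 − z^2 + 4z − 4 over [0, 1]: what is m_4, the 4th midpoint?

g(0.5) = -1.875 < 0, so the root lies in [0.5, 1]
g(0.75) = -0.296875 < 0, so the root lies in [0.75, 1]
g(0.875) = 0.744141 > 0, so the root lies in [0.75, 0.875]
g(0.8125) = 0.199 > 0, so the root lies in [0.75, 0.8125]

0.8125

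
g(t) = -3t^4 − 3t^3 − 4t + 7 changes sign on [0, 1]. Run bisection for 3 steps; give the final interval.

t = 0.5 gives g = 4.4375, positive; keep [0.5, 1]
t = 0.75 gives g = 1.785156, positive; keep [0.75, 1]
t = 0.875 gives g = -0.268311, negative; keep [0.75, 0.875]

[0.75, 0.875]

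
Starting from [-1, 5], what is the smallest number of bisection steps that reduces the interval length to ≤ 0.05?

7

Width after n steps is 6/2^n. Need 2^n ≥ 6/0.05 = 120.
2^6 = 64 < 120 ≤ 2^7 = 128, so n = 7.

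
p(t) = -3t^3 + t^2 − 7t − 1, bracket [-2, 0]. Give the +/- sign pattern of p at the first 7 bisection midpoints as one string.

+++-+++

midpoint -1: p = 10 > 0 → [-1, 0]
midpoint -0.5: p = 3.125 > 0 → [-0.5, 0]
midpoint -0.25: p = 0.859375 > 0 → [-0.25, 0]
midpoint -0.125: p = -0.1035 < 0 → [-0.25, -0.125]
midpoint -0.1875: p = 0.3674 > 0 → [-0.1875, -0.125]
midpoint -0.15625: p = 0.1296 > 0 → [-0.15625, -0.125]
midpoint -0.140625: p = 0.0125 > 0 → [-0.140625, -0.125]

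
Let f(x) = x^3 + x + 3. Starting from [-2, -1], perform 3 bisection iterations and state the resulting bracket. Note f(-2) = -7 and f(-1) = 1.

[-1.25, -1.125]

x = -1.5 gives f = -1.875, negative; keep [-1.5, -1]
x = -1.25 gives f = -0.203125, negative; keep [-1.25, -1]
x = -1.125 gives f = 0.451172, positive; keep [-1.25, -1.125]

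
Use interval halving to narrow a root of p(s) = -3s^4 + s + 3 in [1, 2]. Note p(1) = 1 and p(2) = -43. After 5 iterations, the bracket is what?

[1.0625, 1.09375]

s = 1.5 gives p = -10.6875, negative; keep [1, 1.5]
s = 1.25 gives p = -3.074219, negative; keep [1, 1.25]
s = 1.125 gives p = -0.68042, negative; keep [1, 1.125]
s = 1.0625 gives p = 0.2392, positive; keep [1.0625, 1.125]
s = 1.09375 gives p = -0.1996, negative; keep [1.0625, 1.09375]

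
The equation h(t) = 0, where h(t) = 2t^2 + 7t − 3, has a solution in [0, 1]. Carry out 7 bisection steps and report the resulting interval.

[0.3828125, 0.390625]

t = 0.5 gives h = 1, positive; keep [0, 0.5]
t = 0.25 gives h = -1.125, negative; keep [0.25, 0.5]
t = 0.375 gives h = -0.09375, negative; keep [0.375, 0.5]
t = 0.4375 gives h = 0.4453, positive; keep [0.375, 0.4375]
t = 0.40625 gives h = 0.1738, positive; keep [0.375, 0.40625]
t = 0.390625 gives h = 0.0396, positive; keep [0.375, 0.390625]
t = 0.3828125 gives h = -0.0272, negative; keep [0.3828125, 0.390625]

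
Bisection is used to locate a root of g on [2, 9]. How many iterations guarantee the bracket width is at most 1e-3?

Width after n steps is 7/2^n. Need 2^n ≥ 7/1e-3 = 7000.
2^12 = 4096 < 7000 ≤ 2^13 = 8192, so n = 13.

13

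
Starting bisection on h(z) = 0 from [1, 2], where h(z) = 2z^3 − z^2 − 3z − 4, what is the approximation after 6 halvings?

1.859375

h(1.5) = -4 < 0, so the root lies in [1.5, 2]
h(1.75) = -1.59375 < 0, so the root lies in [1.75, 2]
h(1.875) = 0.042969 > 0, so the root lies in [1.75, 1.875]
h(1.8125) = -0.814 < 0, so the root lies in [1.8125, 1.875]
h(1.84375) = -0.3953 < 0, so the root lies in [1.84375, 1.875]
h(1.859375) = -0.1787 < 0, so the root lies in [1.859375, 1.875]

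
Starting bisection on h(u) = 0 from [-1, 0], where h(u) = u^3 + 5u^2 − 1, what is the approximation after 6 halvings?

-0.484375

midpoint -0.5: h = 0.125 > 0 → [-0.5, 0]
midpoint -0.25: h = -0.703125 < 0 → [-0.5, -0.25]
midpoint -0.375: h = -0.349609 < 0 → [-0.5, -0.375]
midpoint -0.4375: h = -0.1267 < 0 → [-0.5, -0.4375]
midpoint -0.46875: h = -0.0044 < 0 → [-0.5, -0.46875]
midpoint -0.484375: h = 0.0595 > 0 → [-0.484375, -0.46875]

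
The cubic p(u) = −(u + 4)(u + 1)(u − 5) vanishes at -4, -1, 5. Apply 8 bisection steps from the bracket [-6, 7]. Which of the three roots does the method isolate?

midpoint 0.5: p = 30.375 > 0 → [0.5, 7]
midpoint 3.75: p = 46.015625 > 0 → [3.75, 7]
midpoint 5.375: p = -22.412109 < 0 → [3.75, 5.375]
midpoint 4.5625: p = 20.8376 > 0 → [4.5625, 5.375]
midpoint 4.96875: p = 1.6729 > 0 → [4.96875, 5.375]
midpoint 5.171875: p = -9.7294 < 0 → [4.96875, 5.171875]
midpoint 5.0703125: p = -3.8714 < 0 → [4.96875, 5.0703125]
midpoint 5.01953125: p = -1.0604 < 0 → [4.96875, 5.01953125]

5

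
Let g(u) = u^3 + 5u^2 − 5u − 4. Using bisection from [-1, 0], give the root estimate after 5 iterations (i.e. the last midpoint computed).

m = -0.5, g(m) = -0.375 (−); new bracket [-1, -0.5]
m = -0.75, g(m) = 2.140625 (+); new bracket [-0.75, -0.5]
m = -0.625, g(m) = 0.833984 (+); new bracket [-0.625, -0.5]
m = -0.5625, g(m) = 0.2166 (+); new bracket [-0.5625, -0.5]
m = -0.53125, g(m) = -0.0826 (−); new bracket [-0.5625, -0.53125]

-0.53125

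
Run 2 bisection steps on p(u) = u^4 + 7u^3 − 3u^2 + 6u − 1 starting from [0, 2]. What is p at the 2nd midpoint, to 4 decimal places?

m = 1, p(m) = 10 (+); new bracket [0, 1]
m = 0.5, p(m) = 2.1875 (+); new bracket [0, 0.5]

2.1875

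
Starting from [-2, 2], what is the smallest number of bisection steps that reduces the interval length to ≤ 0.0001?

Width after n steps is 4/2^n. Need 2^n ≥ 4/0.0001 = 40000.
2^15 = 32768 < 40000 ≤ 2^16 = 65536, so n = 16.

16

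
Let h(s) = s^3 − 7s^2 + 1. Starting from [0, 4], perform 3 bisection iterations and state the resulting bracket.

s = 2 gives h = -19, negative; keep [0, 2]
s = 1 gives h = -5, negative; keep [0, 1]
s = 0.5 gives h = -0.625, negative; keep [0, 0.5]

[0, 0.5]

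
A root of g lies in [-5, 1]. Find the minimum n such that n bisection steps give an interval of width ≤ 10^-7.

Width after n steps is 6/2^n. Need 2^n ≥ 6/10^-7 = 60000000.
2^25 = 33554432 < 60000000 ≤ 2^26 = 67108864, so n = 26.

26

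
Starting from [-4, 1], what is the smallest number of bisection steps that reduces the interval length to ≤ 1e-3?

13

Width after n steps is 5/2^n. Need 2^n ≥ 5/1e-3 = 5000.
2^12 = 4096 < 5000 ≤ 2^13 = 8192, so n = 13.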